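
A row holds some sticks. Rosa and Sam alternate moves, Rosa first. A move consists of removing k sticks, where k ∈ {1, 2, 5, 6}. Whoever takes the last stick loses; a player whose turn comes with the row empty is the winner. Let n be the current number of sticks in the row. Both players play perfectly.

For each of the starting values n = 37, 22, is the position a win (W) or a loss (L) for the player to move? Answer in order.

37: W, 22: L

Positions with no move are W. A position that does have a move is losing for the player to move precisely when every available move leads to a winning position for the opponent. Fill in the labels:
n=0: no move; the opponent has just taken the last stick and therefore loses → W
n=1: →0(W) only, which is W, so L
n=2: →1(L), so W
n=3: →1(L), so W
n=4: →3(W), 2(W) — all W, so L
n=5: →4(L), so W
n=6: →4(L), so W
n=7: →1(L), so W
n=8: →7(W), 6(W), 3(W), 2(W) — all W, so L
n=9: →8(L), so W
n=10: →8(L), so W
n=11: →10(W), 9(W), 6(W), 5(W) — all W, so L
n=12: →11(L), so W
n=13: →11(L), so W
n=14: →8(L), so W
n=15: →14(W), 13(W), 10(W), 9(W) — all W, so L
n=16: →15(L), so W
n=17: →15(L), so W
n=18: →17(W), 16(W), 13(W), 12(W) — all W, so L
n=19: →18(L), so W
n=20: →18(L), so W
n=21: →15(L), so W
n=22: →21(W), 20(W), 17(W), 16(W) — all W, so L
n=23: →22(L), so W
n=24: →22(L), so W
n=25: →24(W), 23(W), 20(W), 19(W) — all W, so L
n=26: →25(L), so W
n=27: →25(L), so W
n=28: →22(L), so W
n=29: →28(W), 27(W), 24(W), 23(W) — all W, so L
n=30: →29(L), so W
n=31: →29(L), so W
n=32: →31(W), 30(W), 27(W), 26(W) — all W, so L
n=33: →32(L), so W
n=34: →32(L), so W
n=35: →29(L), so W
n=36: →35(W), 34(W), 31(W), 30(W) — all W, so L
n=37: →36(L), so W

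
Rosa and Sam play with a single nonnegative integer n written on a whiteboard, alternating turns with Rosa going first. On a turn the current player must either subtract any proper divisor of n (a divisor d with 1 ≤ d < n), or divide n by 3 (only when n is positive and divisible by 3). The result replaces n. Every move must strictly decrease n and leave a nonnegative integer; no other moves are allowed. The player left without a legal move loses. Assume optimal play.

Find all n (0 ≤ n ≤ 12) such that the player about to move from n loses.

0, 1, 4, 7, 9, 11

Use the standard recursion: the mover loses at a terminal position; elsewhere, the mover wins exactly when some move hands the opponent an L position.
n=0: no move → L
n=1: no move → L
n=2: W (go to 1, an L position)
n=3: W (go to 1, an L position)
n=4: L (options 2(W), 3(W) are all W)
n=5: W (go to 4, an L position)
n=6: W (go to 4, an L position)
n=7: L (sole option 6(W) is W)
n=8: W (go to 4, an L position)
n=9: L (options 3(W), 6(W), 8(W) are all W)
n=10: W (go to 9, an L position)
n=11: L (sole option 10(W) is W)
n=12: W (go to 4, an L position)
Reading off the rows marked L gives the requested list; there are 6 such values of n.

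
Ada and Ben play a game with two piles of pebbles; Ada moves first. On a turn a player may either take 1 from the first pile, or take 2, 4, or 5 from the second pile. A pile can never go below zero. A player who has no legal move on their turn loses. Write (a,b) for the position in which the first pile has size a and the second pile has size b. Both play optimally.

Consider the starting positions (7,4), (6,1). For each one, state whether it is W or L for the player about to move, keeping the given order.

Positions with no move are L. A position that does have a move is losing for the player to move precisely when every available move leads to a winning position for the opponent. Fill in the labels:
No move ever increases a pile, so every position that can arise here has a ≤ 7 and b ≤ 4; it is enough to label the cells with 0 ≤ a ≤ 7 and 0 ≤ b ≤ 4.
Every move lowers a or b (never raises either), so fill the grid row by row in increasing a, and left to right within a row: each cell's successors are then already labelled.
      b=0  b=1  b=2  b=3  b=4
a=0:    L    L    W    W    W
a=1:    W    W    L    L    W
a=2:    L    L    W    W    W
a=3:    W    W    L    L    W
a=4:    L    L    W    W    W
a=5:    W    W    L    L    W
a=6:    L    L    W    W    W
a=7:    W    W    L    L    W
Cells with no legal move (terminal, hence L): (0,0), (0,1).
The remaining L cells, each justified by listing all of its moves:
(1,2): moves to (0,2)(W), (1,0)(W); every one is W ⇒ L
(1,3): moves to (0,3)(W), (1,1)(W); every one is W ⇒ L
(2,0): the only move is to (1,0)(W), a W ⇒ L
(2,1): the only move is to (1,1)(W), a W ⇒ L
(3,2): moves to (2,2)(W), (3,0)(W); every one is W ⇒ L
(3,3): moves to (2,3)(W), (3,1)(W); every one is W ⇒ L
(4,0): the only move is to (3,0)(W), a W ⇒ L
(4,1): the only move is to (3,1)(W), a W ⇒ L
(5,2): moves to (4,2)(W), (5,0)(W); every one is W ⇒ L
(5,3): moves to (4,3)(W), (5,1)(W); every one is W ⇒ L
(6,0): the only move is to (5,0)(W), a W ⇒ L
(6,1): the only move is to (5,1)(W), a W ⇒ L
(7,2): moves to (6,2)(W), (7,0)(W); every one is W ⇒ L
(7,3): moves to (6,3)(W), (7,1)(W); every one is W ⇒ L
Every other cell has at least one move into one of the L cells above, so it is W.
(7,4): the move to (7,2) reaches an L cell, so W
(6,1): one of the L cells justified above, so L

(7,4): W, (6,1): L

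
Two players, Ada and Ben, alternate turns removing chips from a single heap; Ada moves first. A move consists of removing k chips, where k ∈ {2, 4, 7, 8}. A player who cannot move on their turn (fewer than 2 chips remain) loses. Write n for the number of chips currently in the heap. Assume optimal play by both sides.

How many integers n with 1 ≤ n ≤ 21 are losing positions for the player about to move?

5

Work bottom-up. With no move the player to move loses. Otherwise the position is W if at least one move leads to an L position for the opponent, and L if every move leads to a W.
n=0: no move → L
n=1: no move → L
n=2: can move to 0, which is L ⇒ W
n=3: can move to 1, which is L ⇒ W
n=4: can move to 0, which is L ⇒ W
n=5: can move to 1, which is L ⇒ W
n=6: moves to 4(W), 2(W); every one is W ⇒ L
n=7: can move to 0, which is L ⇒ W
n=8: can move to 6, which is L ⇒ W
n=9: can move to 1, which is L ⇒ W
n=10: can move to 6, which is L ⇒ W
n=11: moves to 9(W), 7(W), 4(W), 3(W); every one is W ⇒ L
n=12: moves to 10(W), 8(W), 5(W), 4(W); every one is W ⇒ L
n=13: can move to 11, which is L ⇒ W
n=14: can move to 12, which is L ⇒ W
n=15: can move to 11, which is L ⇒ W
n=16: can move to 12, which is L ⇒ W
n=17: moves to 15(W), 13(W), 10(W), 9(W); every one is W ⇒ L
n=18: can move to 11, which is L ⇒ W
n=19: can move to 17, which is L ⇒ W
n=20: can move to 12, which is L ⇒ W
n=21: can move to 17, which is L ⇒ W
L entries with 1 ≤ n ≤ 21 (n=0 is outside the asked range and is not counted): n = 1, 6, 11, 12, 17; that makes 5.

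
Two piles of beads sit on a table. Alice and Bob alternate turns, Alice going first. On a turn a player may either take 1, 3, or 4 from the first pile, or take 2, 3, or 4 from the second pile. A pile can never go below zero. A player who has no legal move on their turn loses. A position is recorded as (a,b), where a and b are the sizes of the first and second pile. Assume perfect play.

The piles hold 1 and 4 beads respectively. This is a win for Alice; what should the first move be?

Move to (1,2).

Build the W/L table. Terminal = L. A non-terminal position is W if it has a move to some L; otherwise it is L.
No move ever increases a pile, so every position that can arise here has a ≤ 1 and b ≤ 4; it is enough to label the cells with 0 ≤ a ≤ 1 and 0 ≤ b ≤ 4.
Every move lowers a or b (never raises either), so fill the grid row by row in increasing a, and left to right within a row: each cell's successors are then already labelled.
      b=0  b=1  b=2  b=3  b=4
a=0:    L    L    W    W    W
a=1:    W    W    L    L    W
Cells with no legal move (terminal, hence L): (0,0), (0,1).
The remaining L cells, each justified by listing all of its moves:
(1,2): L (options (0,2)(W), (1,0)(W) are all W)
(1,3): L (options (0,3)(W), (1,1)(W), (1,0)(W) are all W)
Every other cell has at least one move into one of the L cells above, so it is W.
From (1,4), the L positions reachable in one move are: (1,2).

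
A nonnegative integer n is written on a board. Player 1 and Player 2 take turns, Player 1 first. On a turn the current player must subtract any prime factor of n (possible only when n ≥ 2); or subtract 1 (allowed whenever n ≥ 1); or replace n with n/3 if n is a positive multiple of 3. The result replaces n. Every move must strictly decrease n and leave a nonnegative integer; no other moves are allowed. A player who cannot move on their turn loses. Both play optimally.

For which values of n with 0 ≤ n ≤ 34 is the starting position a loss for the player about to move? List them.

0, 4, 8, 14, 18, 22, 25, 27, 32

Work bottom-up. With no move the player to move loses. Otherwise the position is W if at least one move leads to an L position for the opponent, and L if every move leads to a W.
n=0: no move → L
n=1: →0(L), so W
n=2: →0(L), so W
n=3: →0(L), so W
n=4: →2(W), 3(W) — all W, so L
n=5: →0(L), so W
n=6: →4(L), so W
n=7: →0(L), so W
n=8: →6(W), 7(W) — all W, so L
n=9: →8(L), so W
n=10: →8(L), so W
n=11: →0(L), so W
n=12: →4(L), so W
n=13: →0(L), so W
n=14: →7(W), 12(W), 13(W) — all W, so L
n=15: →14(L), so W
n=16: →14(L), so W
n=17: →0(L), so W
n=18: →6(W), 15(W), 16(W), 17(W) — all W, so L
n=19: →0(L), so W
n=20: →18(L), so W
n=21: →14(L), so W
n=22: →11(W), 20(W), 21(W) — all W, so L
n=23: →0(L), so W
n=24: →8(L), so W
n=25: →20(W), 24(W) — all W, so L
n=26: →25(L), so W
n=27: →9(W), 24(W), 26(W) — all W, so L
n=28: →27(L), so W
n=29: →0(L), so W
n=30: →25(L), so W
n=31: →0(L), so W
n=32: →30(W), 31(W) — all W, so L
n=33: →22(L), so W
n=34: →32(L), so W
The losing starting values of n are exactly the entries labelled L in this table (9 of them).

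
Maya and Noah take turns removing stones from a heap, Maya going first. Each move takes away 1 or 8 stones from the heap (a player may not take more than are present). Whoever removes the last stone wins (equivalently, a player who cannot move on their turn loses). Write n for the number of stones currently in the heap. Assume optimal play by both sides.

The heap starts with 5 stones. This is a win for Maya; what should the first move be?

Remove 1, leaving 4.

Compute win/loss labels from the base case upward. A position with no move is L. Any other position is W if it can reach an L in one move, else L.
n=0: no move → L
n=1: W (go to 0, an L position)
n=2: L (sole option 1(W) is W)
n=3: W (go to 2, an L position)
n=4: L (sole option 3(W) is W)
n=5: W (go to 4, an L position)
From 5, the L positions reachable in one move are: 4.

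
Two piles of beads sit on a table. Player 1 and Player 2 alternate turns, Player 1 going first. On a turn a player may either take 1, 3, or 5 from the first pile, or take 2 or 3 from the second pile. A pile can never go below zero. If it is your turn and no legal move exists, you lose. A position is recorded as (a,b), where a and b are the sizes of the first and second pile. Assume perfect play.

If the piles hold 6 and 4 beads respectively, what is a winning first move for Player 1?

Move to (6,1).

Classify positions by backward induction: terminal positions (no move available) are L. From any other position, the mover wins iff some move reaches an L.
No move ever increases a pile, so every position that can arise here has a ≤ 6 and b ≤ 4; it is enough to label the cells with 0 ≤ a ≤ 6 and 0 ≤ b ≤ 4.
Every move lowers a or b (never raises either), so fill the grid row by row in increasing a, and left to right within a row: each cell's successors are then already labelled.
      b=0  b=1  b=2  b=3  b=4
a=0:    L    L    W    W    W
a=1:    W    W    L    L    W
a=2:    L    L    W    W    W
a=3:    W    W    L    L    W
a=4:    L    L    W    W    W
a=5:    W    W    L    L    W
a=6:    L    L    W    W    W
Cells with no legal move (terminal, hence L): (0,0), (0,1).
The remaining L cells, each justified by listing all of its moves:
(1,2): only reaches (0,2)(W), (1,0)(W), all W → L
(1,3): only reaches (0,3)(W), (1,1)(W), (1,0)(W), all W → L
(2,0): only reaches (1,0)(W), which is W → L
(2,1): only reaches (1,1)(W), which is W → L
(3,2): only reaches (2,2)(W), (0,2)(W), (3,0)(W), all W → L
(3,3): only reaches (2,3)(W), (0,3)(W), (3,1)(W), (3,0)(W), all W → L
(4,0): only reaches (3,0)(W), (1,0)(W), all W → L
(4,1): only reaches (3,1)(W), (1,1)(W), all W → L
(5,2): only reaches (4,2)(W), (2,2)(W), (0,2)(W), (5,0)(W), all W → L
(5,3): only reaches (4,3)(W), (2,3)(W), (0,3)(W), (5,1)(W), (5,0)(W), all W → L
(6,0): only reaches (5,0)(W), (3,0)(W), (1,0)(W), all W → L
(6,1): only reaches (5,1)(W), (3,1)(W), (1,1)(W), all W → L
Every other cell has at least one move into one of the L cells above, so it is W.
From (6,4), the L positions reachable in one move are: (6,1).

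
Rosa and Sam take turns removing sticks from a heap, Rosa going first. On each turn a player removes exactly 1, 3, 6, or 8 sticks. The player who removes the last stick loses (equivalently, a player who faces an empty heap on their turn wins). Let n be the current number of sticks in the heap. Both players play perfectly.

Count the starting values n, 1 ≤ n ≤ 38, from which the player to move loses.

Use the standard recursion: the mover wins at a terminal position; elsewhere, the mover wins exactly when some move hands the opponent an L position.
n=0: no move; the opponent has just taken the last stick and therefore loses → W
n=1: only reaches 0(W), which is W → L
n=2: reaches L-position 1 → W
n=3: only reaches 2(W), 0(W), all W → L
n=4: reaches L-position 3 → W
n=5: only reaches 4(W), 2(W), all W → L
n=6: reaches L-position 5 → W
n=7: reaches L-position 1 → W
n=8: reaches L-position 5 → W
n=9: reaches L-position 3 → W
n=10: only reaches 9(W), 7(W), 4(W), 2(W), all W → L
n=11: reaches L-position 10 → W
n=12: only reaches 11(W), 9(W), 6(W), 4(W), all W → L
n=13: reaches L-position 12 → W
n=14: only reaches 13(W), 11(W), 8(W), 6(W), all W → L
n=15: reaches L-position 14 → W
n=16: reaches L-position 10 → W
n=17: reaches L-position 14 → W
n=18: reaches L-position 12 → W
n=19: only reaches 18(W), 16(W), 13(W), 11(W), all W → L
n=20: reaches L-position 19 → W
n=21: only reaches 20(W), 18(W), 15(W), 13(W), all W → L
n=22: reaches L-position 21 → W
n=23: only reaches 22(W), 20(W), 17(W), 15(W), all W → L
n=24: reaches L-position 23 → W
n=25: reaches L-position 19 → W
n=26: reaches L-position 23 → W
n=27: reaches L-position 21 → W
n=28: only reaches 27(W), 25(W), 22(W), 20(W), all W → L
n=29: reaches L-position 28 → W
n=30: only reaches 29(W), 27(W), 24(W), 22(W), all W → L
n=31: reaches L-position 30 → W
n=32: only reaches 31(W), 29(W), 26(W), 24(W), all W → L
n=33: reaches L-position 32 → W
n=34: reaches L-position 28 → W
n=35: reaches L-position 32 → W
n=36: reaches L-position 30 → W
n=37: only reaches 36(W), 34(W), 31(W), 29(W), all W → L
n=38: reaches L-position 37 → W
L entries with 1 ≤ n ≤ 38 (the range starts at n=1): n = 1, 3, 5, 10, 12, 14, 19, 21, 23, 28, 30, 32, 37; that makes 13.

13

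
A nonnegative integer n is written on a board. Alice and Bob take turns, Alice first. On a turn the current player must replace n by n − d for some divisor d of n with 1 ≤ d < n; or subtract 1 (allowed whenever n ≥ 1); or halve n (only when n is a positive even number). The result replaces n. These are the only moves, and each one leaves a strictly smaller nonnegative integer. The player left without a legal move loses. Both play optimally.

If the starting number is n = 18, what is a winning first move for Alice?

Move to 9.

Label each position W (a win for the player to move) or L (a loss). A position with no legal move is L; any other position is W exactly when some move reaches an L, and L when every move reaches a W.
n=0: no move → L
n=1: reaches L-position 0 → W
n=2: only reaches 1(W), which is W → L
n=3: reaches L-position 2 → W
n=4: reaches L-position 2 → W
n=5: only reaches 4(W), which is W → L
n=6: reaches L-position 5 → W
n=7: only reaches 6(W), which is W → L
n=8: reaches L-position 7 → W
n=9: only reaches 6(W), 8(W), all W → L
n=10: reaches L-position 5 → W
n=11: only reaches 10(W), which is W → L
n=12: reaches L-position 9 → W
n=13: only reaches 12(W), which is W → L
n=14: reaches L-position 7 → W
n=15: only reaches 10(W), 12(W), 14(W), all W → L
n=16: reaches L-position 15 → W
n=17: only reaches 16(W), which is W → L
n=18: reaches L-position 9 → W
From 18, the L positions reachable in one move are: 9, 15, 17. Any move reaching one of these is winning.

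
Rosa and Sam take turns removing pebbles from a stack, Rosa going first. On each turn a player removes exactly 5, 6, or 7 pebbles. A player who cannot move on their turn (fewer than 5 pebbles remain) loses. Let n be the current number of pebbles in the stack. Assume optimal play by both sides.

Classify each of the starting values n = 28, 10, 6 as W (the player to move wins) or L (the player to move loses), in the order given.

28: L, 10: W, 6: W

Build the W/L table. Terminal = L. A non-terminal position is W if it has a move to some L; otherwise it is L.
n=0: no move → L
n=1: no move → L
n=2: no move → L
n=3: no move → L
n=4: no move → L
n=5: →0(L), so W
n=6: →1(L), so W
n=7: →2(L), so W
n=8: →3(L), so W
n=9: →4(L), so W
n=10: →4(L), so W
n=11: →4(L), so W
n=12: →7(W), 6(W), 5(W) — all W, so L
n=13: →8(W), 7(W), 6(W) — all W, so L
n=14: →9(W), 8(W), 7(W) — all W, so L
n=15: →10(W), 9(W), 8(W) — all W, so L
n=16: →11(W), 10(W), 9(W) — all W, so L
n=17: →12(L), so W
n=18: →13(L), so W
n=19: →14(L), so W
n=20: →15(L), so W
n=21: →16(L), so W
n=22: →16(L), so W
n=23: →16(L), so W
n=24: →19(W), 18(W), 17(W) — all W, so L
n=25: →20(W), 19(W), 18(W) — all W, so L
n=26: →21(W), 20(W), 19(W) — all W, so L
n=27: →22(W), 21(W), 20(W) — all W, so L
n=28: →23(W), 22(W), 21(W) — all W, so L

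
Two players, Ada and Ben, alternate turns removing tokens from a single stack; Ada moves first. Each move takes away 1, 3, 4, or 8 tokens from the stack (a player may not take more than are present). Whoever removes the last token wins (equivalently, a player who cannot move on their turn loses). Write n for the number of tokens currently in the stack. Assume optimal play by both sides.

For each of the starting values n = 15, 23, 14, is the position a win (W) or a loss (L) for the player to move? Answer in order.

15: W, 23: L, 14: L

Positions with no move are L. A position that does have a move is losing for the player to move precisely when every available move leads to a winning position for the opponent. Fill in the labels:
n=0: no move → L
n=1: →0(L), so W
n=2: →1(W) only, which is W, so L
n=3: →2(L), so W
n=4: →0(L), so W
n=5: →2(L), so W
n=6: →2(L), so W
n=7: →6(W), 4(W), 3(W) — all W, so L
n=8: →7(L), so W
n=9: →8(W), 6(W), 5(W), 1(W) — all W, so L
n=10: →9(L), so W
n=11: →7(L), so W
n=12: →9(L), so W
n=13: →9(L), so W
n=14: →13(W), 11(W), 10(W), 6(W) — all W, so L
n=15: →14(L), so W
n=16: →15(W), 13(W), 12(W), 8(W) — all W, so L
n=17: →16(L), so W
n=18: →14(L), so W
n=19: →16(L), so W
n=20: →16(L), so W
n=21: →20(W), 18(W), 17(W), 13(W) — all W, so L
n=22: →21(L), so W
n=23: →22(W), 20(W), 19(W), 15(W) — all W, so L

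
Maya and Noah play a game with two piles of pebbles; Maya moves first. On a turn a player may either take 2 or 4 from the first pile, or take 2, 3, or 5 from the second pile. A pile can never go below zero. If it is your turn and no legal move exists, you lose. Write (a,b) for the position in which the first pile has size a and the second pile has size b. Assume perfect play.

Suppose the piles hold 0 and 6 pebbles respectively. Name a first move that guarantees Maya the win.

Move to (0,1).

Use the standard recursion: the mover loses at a terminal position; elsewhere, the mover wins exactly when some move hands the opponent an L position.
No move ever increases a pile, so every position that can arise here has a ≤ 0 and b ≤ 6; it is enough to label the cells with 0 ≤ a ≤ 0 and 0 ≤ b ≤ 6.
Every move lowers a or b (never raises either), so fill the grid row by row in increasing a, and left to right within a row: each cell's successors are then already labelled.
      b=0  b=1  b=2  b=3  b=4  b=5  b=6
a=0:    L    L    W    W    W    W    W
Cells with no legal move (terminal, hence L): (0,0), (0,1).
Every other cell has at least one move into one of the L cells above, so it is W.
From (0,6), the L positions reachable in one move are: (0,1).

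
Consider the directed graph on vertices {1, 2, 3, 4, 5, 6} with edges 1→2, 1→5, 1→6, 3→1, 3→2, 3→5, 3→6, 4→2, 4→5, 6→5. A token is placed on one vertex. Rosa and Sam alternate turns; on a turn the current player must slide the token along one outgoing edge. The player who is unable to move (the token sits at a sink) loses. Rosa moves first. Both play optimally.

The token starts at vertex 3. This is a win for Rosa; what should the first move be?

Label each position W (a win for the player to move) or L (a loss). A position with no legal move is L; any other position is W exactly when some move reaches an L, and L when every move reaches a W.
Every edge goes from a vertex to one that appears earlier in the order 5, 2, 4, 6, 1, 3, so processing vertices in that order labels each vertex after all of its successors.
5: no outgoing edge → L
2: no outgoing edge → L
4: →2(L), so W
6: →5(L), so W
1: →2(L), so W
3: →2(L), so W
From 3, the L positions reachable in one move are: 2, 5. Any move reaching one of these is winning.

Move to 2.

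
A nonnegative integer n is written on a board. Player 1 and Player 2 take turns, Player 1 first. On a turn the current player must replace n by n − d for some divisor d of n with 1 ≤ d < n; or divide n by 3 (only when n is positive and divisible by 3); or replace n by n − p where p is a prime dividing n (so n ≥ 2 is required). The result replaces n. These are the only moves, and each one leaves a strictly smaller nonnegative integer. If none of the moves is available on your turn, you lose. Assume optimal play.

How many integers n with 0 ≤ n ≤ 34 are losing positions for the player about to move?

8

Build the W/L table. Terminal = L. A non-terminal position is W if it has a move to some L; otherwise it is L.
n=0: no move → L
n=1: no move → L
n=2: →0(L), so W
n=3: →0(L), so W
n=4: →2(W), 3(W) — all W, so L
n=5: →0(L), so W
n=6: →4(L), so W
n=7: →0(L), so W
n=8: →4(L), so W
n=9: →3(W), 6(W), 8(W) — all W, so L
n=10: →9(L), so W
n=11: →0(L), so W
n=12: →4(L), so W
n=13: →0(L), so W
n=14: →7(W), 12(W), 13(W) — all W, so L
n=15: →14(L), so W
n=16: →14(L), so W
n=17: →0(L), so W
n=18: →9(L), so W
n=19: →0(L), so W
n=20: →10(W), 15(W), 16(W), 18(W), 19(W) — all W, so L
n=21: →14(L), so W
n=22: →20(L), so W
n=23: →0(L), so W
n=24: →20(L), so W
n=25: →20(L), so W
n=26: →13(W), 24(W), 25(W) — all W, so L
n=27: →9(L), so W
n=28: →14(L), so W
n=29: →0(L), so W
n=30: →20(L), so W
n=31: →0(L), so W
n=32: →16(W), 24(W), 28(W), 30(W), 31(W) — all W, so L
n=33: →32(L), so W
n=34: →32(L), so W
L entries with 0 ≤ n ≤ 34: n = 0, 1, 4, 9, 14, 20, 26, 32; that makes 8.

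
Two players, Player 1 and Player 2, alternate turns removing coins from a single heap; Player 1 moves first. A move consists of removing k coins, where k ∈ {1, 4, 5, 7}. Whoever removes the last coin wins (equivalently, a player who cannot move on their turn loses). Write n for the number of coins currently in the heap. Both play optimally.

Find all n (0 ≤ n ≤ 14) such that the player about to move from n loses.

0, 2, 8, 10

Label each position W (a win for the player to move) or L (a loss). A position with no legal move is L; any other position is W exactly when some move reaches an L, and L when every move reaches a W.
n=0: no move → L
n=1: reaches L-position 0 → W
n=2: only reaches 1(W), which is W → L
n=3: reaches L-position 2 → W
n=4: reaches L-position 0 → W
n=5: reaches L-position 0 → W
n=6: reaches L-position 2 → W
n=7: reaches L-position 2 → W
n=8: only reaches 7(W), 4(W), 3(W), 1(W), all W → L
n=9: reaches L-position 8 → W
n=10: only reaches 9(W), 6(W), 5(W), 3(W), all W → L
n=11: reaches L-position 10 → W
n=12: reaches L-position 8 → W
n=13: reaches L-position 8 → W
n=14: reaches L-position 10 → W
The losing starting values of n are exactly the entries labelled L in this table (4 of them).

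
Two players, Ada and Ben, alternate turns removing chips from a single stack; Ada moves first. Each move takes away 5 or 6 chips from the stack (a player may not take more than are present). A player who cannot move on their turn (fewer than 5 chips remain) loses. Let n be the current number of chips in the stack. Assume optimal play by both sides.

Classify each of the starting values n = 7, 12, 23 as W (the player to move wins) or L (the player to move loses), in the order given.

Work bottom-up. With no move the player to move loses. Otherwise the position is W if at least one move leads to an L position for the opponent, and L if every move leads to a W.
n=0: no move → L
n=1: no move → L
n=2: no move → L
n=3: no move → L
n=4: no move → L
n=5: can move to 0, which is L ⇒ W
n=6: can move to 1, which is L ⇒ W
n=7: can move to 2, which is L ⇒ W
n=8: can move to 3, which is L ⇒ W
n=9: can move to 4, which is L ⇒ W
n=10: can move to 4, which is L ⇒ W
n=11: moves to 6(W), 5(W); every one is W ⇒ L
n=12: moves to 7(W), 6(W); every one is W ⇒ L
n=13: moves to 8(W), 7(W); every one is W ⇒ L
n=14: moves to 9(W), 8(W); every one is W ⇒ L
n=15: moves to 10(W), 9(W); every one is W ⇒ L
n=16: can move to 11, which is L ⇒ W
n=17: can move to 12, which is L ⇒ W
n=18: can move to 13, which is L ⇒ W
n=19: can move to 14, which is L ⇒ W
n=20: can move to 15, which is L ⇒ W
n=21: can move to 15, which is L ⇒ W
n=22: moves to 17(W), 16(W); every one is W ⇒ L
n=23: moves to 18(W), 17(W); every one is W ⇒ L

7: W, 12: L, 23: L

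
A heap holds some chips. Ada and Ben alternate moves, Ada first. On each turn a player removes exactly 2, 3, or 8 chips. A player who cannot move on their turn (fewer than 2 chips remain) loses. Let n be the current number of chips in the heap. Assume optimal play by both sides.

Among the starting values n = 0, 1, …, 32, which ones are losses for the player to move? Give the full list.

Label each position W (a win for the player to move) or L (a loss). A position with no legal move is L; any other position is W exactly when some move reaches an L, and L when every move reaches a W.
n=0: no move → L
n=1: no move → L
n=2: →0(L), so W
n=3: →1(L), so W
n=4: →1(L), so W
n=5: →3(W), 2(W) — all W, so L
n=6: →4(W), 3(W) — all W, so L
n=7: →5(L), so W
n=8: →6(L), so W
n=9: →6(L), so W
n=10: →8(W), 7(W), 2(W) — all W, so L
n=11: →9(W), 8(W), 3(W) — all W, so L
n=12: →10(L), so W
n=13: →11(L), so W
n=14: →11(L), so W
n=15: →13(W), 12(W), 7(W) — all W, so L
n=16: →14(W), 13(W), 8(W) — all W, so L
n=17: →15(L), so W
n=18: →16(L), so W
n=19: →16(L), so W
n=20: →18(W), 17(W), 12(W) — all W, so L
n=21: →19(W), 18(W), 13(W) — all W, so L
n=22: →20(L), so W
n=23: →21(L), so W
n=24: →21(L), so W
n=25: →23(W), 22(W), 17(W) — all W, so L
n=26: →24(W), 23(W), 18(W) — all W, so L
n=27: →25(L), so W
n=28: →26(L), so W
n=29: →26(L), so W
n=30: →28(W), 27(W), 22(W) — all W, so L
n=31: →29(W), 28(W), 23(W) — all W, so L
n=32: →30(L), so W
The losing starting values of n are exactly the entries labelled L in this table (14 of them).

0, 1, 5, 6, 10, 11, 15, 16, 20, 21, 25, 26, 30, 31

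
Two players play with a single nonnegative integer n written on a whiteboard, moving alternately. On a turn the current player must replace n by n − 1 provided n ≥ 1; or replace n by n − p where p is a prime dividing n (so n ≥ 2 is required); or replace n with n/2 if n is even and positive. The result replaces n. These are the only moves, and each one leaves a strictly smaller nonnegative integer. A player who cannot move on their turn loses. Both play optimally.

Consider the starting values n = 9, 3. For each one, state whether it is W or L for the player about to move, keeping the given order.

Label each position W (a win for the player to move) or L (a loss). A position with no legal move is L; any other position is W exactly when some move reaches an L, and L when every move reaches a W.
n=0: no move → L
n=1: →0(L), so W
n=2: →0(L), so W
n=3: →0(L), so W
n=4: →2(W), 3(W) — all W, so L
n=5: →0(L), so W
n=6: →4(L), so W
n=7: →0(L), so W
n=8: →4(L), so W
n=9: →6(W), 8(W) — all W, so L

9: L, 3: W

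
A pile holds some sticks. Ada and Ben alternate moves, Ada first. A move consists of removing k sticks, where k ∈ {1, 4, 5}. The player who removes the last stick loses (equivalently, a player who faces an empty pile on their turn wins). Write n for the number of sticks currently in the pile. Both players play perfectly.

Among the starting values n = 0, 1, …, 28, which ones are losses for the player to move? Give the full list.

1, 3, 9, 11, 17, 19, 25, 27

Work bottom-up. With no move the player to move wins. Otherwise the position is W if at least one move leads to an L position for the opponent, and L if every move leads to a W.
n=0: no move; the opponent has just taken the last stick and therefore loses → W
n=1: L (sole option 0(W) is W)
n=2: W (go to 1, an L position)
n=3: L (sole option 2(W) is W)
n=4: W (go to 3, an L position)
n=5: W (go to 1, an L position)
n=6: W (go to 1, an L position)
n=7: W (go to 3, an L position)
n=8: W (go to 3, an L position)
n=9: L (options 8(W), 5(W), 4(W) are all W)
n=10: W (go to 9, an L position)
n=11: L (options 10(W), 7(W), 6(W) are all W)
n=12: W (go to 11, an L position)
n=13: W (go to 9, an L position)
n=14: W (go to 9, an L position)
n=15: W (go to 11, an L position)
n=16: W (go to 11, an L position)
n=17: L (options 16(W), 13(W), 12(W) are all W)
n=18: W (go to 17, an L position)
n=19: L (options 18(W), 15(W), 14(W) are all W)
n=20: W (go to 19, an L position)
n=21: W (go to 17, an L position)
n=22: W (go to 17, an L position)
n=23: W (go to 19, an L position)
n=24: W (go to 19, an L position)
n=25: L (options 24(W), 21(W), 20(W) are all W)
n=26: W (go to 25, an L position)
n=27: L (options 26(W), 23(W), 22(W) are all W)
n=28: W (go to 27, an L position)
Reading off the rows marked L gives the requested list; there are 8 such values of n.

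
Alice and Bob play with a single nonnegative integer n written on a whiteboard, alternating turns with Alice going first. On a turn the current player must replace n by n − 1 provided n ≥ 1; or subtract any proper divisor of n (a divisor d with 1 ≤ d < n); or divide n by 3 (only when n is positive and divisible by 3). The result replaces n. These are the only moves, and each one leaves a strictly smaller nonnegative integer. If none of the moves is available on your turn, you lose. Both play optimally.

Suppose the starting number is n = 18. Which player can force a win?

Positions with no move are L. A position that does have a move is losing for the player to move precisely when every available move leads to a winning position for the opponent. Fill in the labels:
n=0: no move → L
n=1: →0(L), so W
n=2: →1(W) only, which is W, so L
n=3: →2(L), so W
n=4: →2(L), so W
n=5: →4(W) only, which is W, so L
n=6: →2(L), so W
n=7: →6(W) only, which is W, so L
n=8: →7(L), so W
n=9: →3(W), 6(W), 8(W) — all W, so L
n=10: →5(L), so W
n=11: →10(W) only, which is W, so L
n=12: →9(L), so W
n=13: →12(W) only, which is W, so L
n=14: →7(L), so W
n=15: →5(L), so W
n=16: →8(W), 12(W), 14(W), 15(W) — all W, so L
n=17: →16(L), so W
n=18: →9(L), so W
From 18 Alice can move to 9, reaching an L position.

Alice wins.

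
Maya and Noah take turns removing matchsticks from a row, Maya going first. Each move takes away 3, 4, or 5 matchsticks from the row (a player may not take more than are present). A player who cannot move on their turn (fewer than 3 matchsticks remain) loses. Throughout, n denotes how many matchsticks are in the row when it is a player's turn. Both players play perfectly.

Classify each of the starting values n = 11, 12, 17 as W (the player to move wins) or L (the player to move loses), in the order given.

11: W, 12: W, 17: L

Label each position W (a win for the player to move) or L (a loss). A position with no legal move is L; any other position is W exactly when some move reaches an L, and L when every move reaches a W.
n=0: no move → L
n=1: no move → L
n=2: no move → L
n=3: W (go to 0, an L position)
n=4: W (go to 1, an L position)
n=5: W (go to 2, an L position)
n=6: W (go to 2, an L position)
n=7: W (go to 2, an L position)
n=8: L (options 5(W), 4(W), 3(W) are all W)
n=9: L (options 6(W), 5(W), 4(W) are all W)
n=10: L (options 7(W), 6(W), 5(W) are all W)
n=11: W (go to 8, an L position)
n=12: W (go to 9, an L position)
n=13: W (go to 10, an L position)
n=14: W (go to 10, an L position)
n=15: W (go to 10, an L position)
n=16: L (options 13(W), 12(W), 11(W) are all W)
n=17: L (options 14(W), 13(W), 12(W) are all W)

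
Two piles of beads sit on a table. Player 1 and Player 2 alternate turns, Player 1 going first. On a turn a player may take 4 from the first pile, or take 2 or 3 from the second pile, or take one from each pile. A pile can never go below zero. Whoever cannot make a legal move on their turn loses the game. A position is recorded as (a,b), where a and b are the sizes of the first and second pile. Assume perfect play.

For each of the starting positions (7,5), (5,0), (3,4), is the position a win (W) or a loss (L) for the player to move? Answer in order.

(7,5): L, (5,0): W, (3,4): L

Label each position W (a win for the player to move) or L (a loss). A position with no legal move is L; any other position is W exactly when some move reaches an L, and L when every move reaches a W.
No move ever increases a pile, so every position that can arise here has a ≤ 7 and b ≤ 5; it is enough to label the cells with 0 ≤ a ≤ 7 and 0 ≤ b ≤ 5.
Every move lowers a or b (never raises either), so fill the grid row by row in increasing a, and left to right within a row: each cell's successors are then already labelled.
      b=0  b=1  b=2  b=3  b=4  b=5
a=0:    L    L    W    W    W    L
a=1:    L    W    W    W    L    L
a=2:    L    W    W    W    L    W
a=3:    L    W    W    W    L    W
a=4:    W    W    L    L    W    W
a=5:    W    L    L    W    W    W
a=6:    W    L    W    W    W    L
a=7:    W    L    W    W    W    L
Cells with no legal move (terminal, hence L): (0,0), (0,1), (1,0), (2,0), (3,0).
The remaining L cells, each justified by listing all of its moves:
(0,5): only reaches (0,3)(W), (0,2)(W), all W → L
(1,4): only reaches (1,2)(W), (1,1)(W), (0,3)(W), all W → L
(1,5): only reaches (1,3)(W), (1,2)(W), (0,4)(W), all W → L
(2,4): only reaches (2,2)(W), (2,1)(W), (1,3)(W), all W → L
(3,4): only reaches (3,2)(W), (3,1)(W), (2,3)(W), all W → L
(4,2): only reaches (0,2)(W), (4,0)(W), (3,1)(W), all W → L
(4,3): only reaches (0,3)(W), (4,1)(W), (4,0)(W), (3,2)(W), all W → L
(5,1): only reaches (1,1)(W), (4,0)(W), all W → L
(5,2): only reaches (1,2)(W), (5,0)(W), (4,1)(W), all W → L
(6,1): only reaches (2,1)(W), (5,0)(W), all W → L
(6,5): only reaches (2,5)(W), (6,3)(W), (6,2)(W), (5,4)(W), all W → L
(7,1): only reaches (3,1)(W), (6,0)(W), all W → L
(7,5): only reaches (3,5)(W), (7,3)(W), (7,2)(W), (6,4)(W), all W → L
Every other cell has at least one move into one of the L cells above, so it is W.
(7,5): one of the L cells justified above, so L
(5,0): the move to (1,0) reaches an L cell, so W
(3,4): one of the L cells justified above, so L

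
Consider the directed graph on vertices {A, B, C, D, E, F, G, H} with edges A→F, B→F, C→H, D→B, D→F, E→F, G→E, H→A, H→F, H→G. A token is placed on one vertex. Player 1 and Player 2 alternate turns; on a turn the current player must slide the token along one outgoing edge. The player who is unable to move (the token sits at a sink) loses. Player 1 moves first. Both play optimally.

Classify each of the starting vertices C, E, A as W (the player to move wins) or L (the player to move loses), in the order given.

Positions with no move are L. A position that does have a move is losing for the player to move precisely when every available move leads to a winning position for the opponent. Fill in the labels:
Every edge goes from a vertex to one that appears earlier in the order F, A, E, G, H, B, C, D, so processing vertices in that order labels each vertex after all of its successors.
F: no outgoing edge → L
A: can move to F, which is L ⇒ W
E: can move to F, which is L ⇒ W
G: the only move is to E(W), a W ⇒ L
H: can move to G, which is L ⇒ W
B: can move to F, which is L ⇒ W
C: the only move is to H(W), a W ⇒ L
D: can move to F, which is L ⇒ W

C: L, E: W, A: W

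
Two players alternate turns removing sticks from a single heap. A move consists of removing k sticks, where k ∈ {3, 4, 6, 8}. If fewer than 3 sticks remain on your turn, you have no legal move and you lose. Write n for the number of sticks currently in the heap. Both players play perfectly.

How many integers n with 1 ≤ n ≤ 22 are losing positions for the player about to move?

Compute win/loss labels from the base case upward. A position with no move is L. Any other position is W if it can reach an L in one move, else L.
n=0: no move → L
n=1: no move → L
n=2: no move → L
n=3: reaches L-position 0 → W
n=4: reaches L-position 1 → W
n=5: reaches L-position 2 → W
n=6: reaches L-position 2 → W
n=7: reaches L-position 1 → W
n=8: reaches L-position 2 → W
n=9: reaches L-position 1 → W
n=10: reaches L-position 2 → W
n=11: only reaches 8(W), 7(W), 5(W), 3(W), all W → L
n=12: only reaches 9(W), 8(W), 6(W), 4(W), all W → L
n=13: only reaches 10(W), 9(W), 7(W), 5(W), all W → L
n=14: reaches L-position 11 → W
n=15: reaches L-position 12 → W
n=16: reaches L-position 13 → W
n=17: reaches L-position 13 → W
n=18: reaches L-position 12 → W
n=19: reaches L-position 13 → W
n=20: reaches L-position 12 → W
n=21: reaches L-position 13 → W
n=22: only reaches 19(W), 18(W), 16(W), 14(W), all W → L
L entries with 1 ≤ n ≤ 22 (n=0 is outside the asked range and is not counted): n = 1, 2, 11, 12, 13, 22; that makes 6.

6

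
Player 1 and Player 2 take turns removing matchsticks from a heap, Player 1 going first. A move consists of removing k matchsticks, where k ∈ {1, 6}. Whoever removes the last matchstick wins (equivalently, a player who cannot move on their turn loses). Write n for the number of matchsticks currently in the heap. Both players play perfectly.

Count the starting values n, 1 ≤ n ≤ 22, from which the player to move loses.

9

Label each position W (a win for the player to move) or L (a loss). A position with no legal move is L; any other position is W exactly when some move reaches an L, and L when every move reaches a W.
n=0: no move → L
n=1: reaches L-position 0 → W
n=2: only reaches 1(W), which is W → L
n=3: reaches L-position 2 → W
n=4: only reaches 3(W), which is W → L
n=5: reaches L-position 4 → W
n=6: reaches L-position 0 → W
n=7: only reaches 6(W), 1(W), all W → L
n=8: reaches L-position 7 → W
n=9: only reaches 8(W), 3(W), all W → L
n=10: reaches L-position 9 → W
n=11: only reaches 10(W), 5(W), all W → L
n=12: reaches L-position 11 → W
n=13: reaches L-position 7 → W
n=14: only reaches 13(W), 8(W), all W → L
n=15: reaches L-position 14 → W
n=16: only reaches 15(W), 10(W), all W → L
n=17: reaches L-position 16 → W
n=18: only reaches 17(W), 12(W), all W → L
n=19: reaches L-position 18 → W
n=20: reaches L-position 14 → W
n=21: only reaches 20(W), 15(W), all W → L
n=22: reaches L-position 21 → W
L entries with 1 ≤ n ≤ 22 (n=0 is outside the asked range and is not counted): n = 2, 4, 7, 9, 11, 14, 16, 18, 21; that makes 9.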